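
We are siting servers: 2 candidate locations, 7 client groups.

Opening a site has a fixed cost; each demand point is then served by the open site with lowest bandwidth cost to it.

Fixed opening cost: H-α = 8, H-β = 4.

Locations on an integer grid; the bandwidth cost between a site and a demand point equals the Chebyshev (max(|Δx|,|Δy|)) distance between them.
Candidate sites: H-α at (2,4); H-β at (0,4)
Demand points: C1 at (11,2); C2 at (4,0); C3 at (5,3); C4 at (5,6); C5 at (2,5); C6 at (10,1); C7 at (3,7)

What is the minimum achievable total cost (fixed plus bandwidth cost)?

Open {H-α}: assign each demand point to its cheapest open site.
  C1→H-α 9, C2→H-α 4, C3→H-α 3, C4→H-α 3, C5→H-α 1, C6→H-α 8, C7→H-α 3
  bandwidth cost 31, fixed 8 → total 39.
Compare {H-α, H-β}: bandwidth cost 31 + fixed 12 = 43.
Compare {H-β}: bandwidth cost 40 + fixed 4 = 44.

39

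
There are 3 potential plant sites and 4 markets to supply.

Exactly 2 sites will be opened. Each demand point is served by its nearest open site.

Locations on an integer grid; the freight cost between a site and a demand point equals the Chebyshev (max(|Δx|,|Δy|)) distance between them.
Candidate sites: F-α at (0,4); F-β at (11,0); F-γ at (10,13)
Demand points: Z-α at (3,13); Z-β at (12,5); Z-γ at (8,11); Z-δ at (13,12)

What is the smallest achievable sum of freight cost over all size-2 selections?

17

Open {F-β, F-γ}.
  Z-α→F-γ 7, Z-β→F-β 5, Z-γ→F-γ 2, Z-δ→F-γ 3  ⇒ total 17.
Compare {F-α, F-γ}: total 20.
Compare {F-α, F-β}: total 34.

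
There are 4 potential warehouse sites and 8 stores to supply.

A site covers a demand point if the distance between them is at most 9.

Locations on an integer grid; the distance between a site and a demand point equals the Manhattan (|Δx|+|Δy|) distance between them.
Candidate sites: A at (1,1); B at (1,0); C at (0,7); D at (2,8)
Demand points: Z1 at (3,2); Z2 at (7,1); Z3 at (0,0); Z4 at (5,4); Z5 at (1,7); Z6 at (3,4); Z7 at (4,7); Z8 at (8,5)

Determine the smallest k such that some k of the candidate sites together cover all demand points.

Coverage sets (demand points within 9 of each site):
  A: {Z1, Z2, Z3, Z4, Z5, Z6, Z7}
  B: {Z1, Z2, Z3, Z4, Z5, Z6}
  C: {Z1, Z3, Z4, Z5, Z6, Z7}
  D: {Z1, Z4, Z5, Z6, Z7, Z8}
No single site covers all 8 demand points.
But {A, D} covers everything, so the minimum is 2.

2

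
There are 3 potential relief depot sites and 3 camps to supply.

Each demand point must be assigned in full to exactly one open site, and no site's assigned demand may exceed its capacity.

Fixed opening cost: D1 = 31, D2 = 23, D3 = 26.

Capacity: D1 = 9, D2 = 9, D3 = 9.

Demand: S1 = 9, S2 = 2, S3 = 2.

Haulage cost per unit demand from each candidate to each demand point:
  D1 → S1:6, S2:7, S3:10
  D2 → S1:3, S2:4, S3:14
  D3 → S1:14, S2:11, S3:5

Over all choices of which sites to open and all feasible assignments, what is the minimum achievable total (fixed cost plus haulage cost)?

Open {D2, D3}; cheapest assignment that respects the capacities:
  D2 (cap 9, load 9): S1 — cost 9×3 = 27
  D3 (cap 9, load 4): S2, S3 — cost 2×11 + 2×5 = 32
  Shipping 59, fixed 49 → total 108.
  Any other capacity-feasible assignment to {D2, D3} ships for at least 59.
Compare {D1, D2}: its best feasible assignment gives total 115.
Compare {D1, D2, D3}: its best feasible assignment gives total 131.
Every other set of open sites that can feasibly serve all demand totals ≥ 115 even under its best assignment. Minimum: 108.

108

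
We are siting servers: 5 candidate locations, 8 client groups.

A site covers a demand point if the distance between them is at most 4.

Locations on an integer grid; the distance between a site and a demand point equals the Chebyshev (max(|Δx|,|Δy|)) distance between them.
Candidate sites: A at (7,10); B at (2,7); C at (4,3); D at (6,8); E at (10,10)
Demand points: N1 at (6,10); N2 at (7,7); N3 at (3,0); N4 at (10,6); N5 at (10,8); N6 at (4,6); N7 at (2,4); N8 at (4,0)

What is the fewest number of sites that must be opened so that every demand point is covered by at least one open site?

2

Coverage sets (demand points within 4 of each site):
  A: {N1, N2, N4, N5, N6}
  B: {N1, N6, N7}
  C: {N2, N3, N6, N7, N8}
  D: {N1, N2, N4, N5, N6, N7}
  E: {N1, N2, N4, N5}
No single site covers all 8 demand points.
But {A, C} covers everything, so the minimum is 2.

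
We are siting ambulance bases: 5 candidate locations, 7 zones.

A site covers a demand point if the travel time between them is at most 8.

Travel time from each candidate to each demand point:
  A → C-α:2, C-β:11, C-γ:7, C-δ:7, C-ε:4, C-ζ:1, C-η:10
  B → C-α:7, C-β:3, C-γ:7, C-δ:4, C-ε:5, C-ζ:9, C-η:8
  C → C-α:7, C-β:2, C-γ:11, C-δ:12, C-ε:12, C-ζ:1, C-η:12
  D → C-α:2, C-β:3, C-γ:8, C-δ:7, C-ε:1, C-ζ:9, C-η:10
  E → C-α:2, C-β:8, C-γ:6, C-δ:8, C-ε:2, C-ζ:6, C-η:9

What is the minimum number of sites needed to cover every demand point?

Coverage sets (demand points within 8 of each site):
  A: {C-α, C-γ, C-δ, C-ε, C-ζ}
  B: {C-α, C-β, C-γ, C-δ, C-ε, C-η}
  C: {C-α, C-β, C-ζ}
  D: {C-α, C-β, C-γ, C-δ, C-ε}
  E: {C-α, C-β, C-γ, C-δ, C-ε, C-ζ}
No single site covers all 7 demand points.
But {A, B} covers everything, so the minimum is 2.

2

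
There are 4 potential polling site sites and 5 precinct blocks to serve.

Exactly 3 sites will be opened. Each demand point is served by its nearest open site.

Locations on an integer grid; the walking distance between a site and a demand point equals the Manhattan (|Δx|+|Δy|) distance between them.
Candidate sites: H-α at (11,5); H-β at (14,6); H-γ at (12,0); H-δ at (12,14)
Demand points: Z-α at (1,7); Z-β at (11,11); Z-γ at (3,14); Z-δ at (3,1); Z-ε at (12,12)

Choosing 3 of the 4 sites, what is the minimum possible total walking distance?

37

Open {H-α, H-γ, H-δ}.
  Z-α→H-α 12, Z-β→H-δ 4, Z-γ→H-δ 9, Z-δ→H-γ 10, Z-ε→H-δ 2  ⇒ total 37.
Compare {H-α, H-β, H-δ}: total 39.
Compare {H-β, H-γ, H-δ}: total 39.
No size-3 selection does better; minimum is 37.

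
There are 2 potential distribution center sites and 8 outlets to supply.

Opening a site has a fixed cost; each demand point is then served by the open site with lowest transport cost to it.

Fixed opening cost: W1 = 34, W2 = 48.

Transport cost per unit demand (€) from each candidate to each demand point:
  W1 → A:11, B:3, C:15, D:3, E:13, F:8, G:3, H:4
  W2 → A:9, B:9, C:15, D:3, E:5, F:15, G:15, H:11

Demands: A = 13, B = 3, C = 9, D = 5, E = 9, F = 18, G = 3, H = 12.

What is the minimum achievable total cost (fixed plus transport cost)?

Open {W1, W2}: assign each demand point to its cheapest open site.
  A→W2 13×9=117, B→W1 3×3=9, C→W1 9×15=135, D→W1 5×3=15, E→W2 9×5=45, F→W1 18×8=144, G→W1 3×3=9, H→W1 12×4=48
  transport cost 522, fixed 82 → total 604.
Compare {W1}: transport cost 620 + fixed 34 = 654.
Compare {W2}: transport cost 786 + fixed 48 = 834.

604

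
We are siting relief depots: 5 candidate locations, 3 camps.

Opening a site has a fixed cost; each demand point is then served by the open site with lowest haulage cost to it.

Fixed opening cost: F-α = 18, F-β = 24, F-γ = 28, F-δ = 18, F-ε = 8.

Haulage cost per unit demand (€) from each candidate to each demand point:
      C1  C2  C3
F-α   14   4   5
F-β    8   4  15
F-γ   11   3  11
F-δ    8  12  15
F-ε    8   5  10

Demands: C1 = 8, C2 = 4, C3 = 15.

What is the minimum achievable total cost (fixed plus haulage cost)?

Open {F-α, F-ε}: assign each demand point to its cheapest open site.
  C1→F-ε 8×8=64, C2→F-α 4×4=16, C3→F-α 15×5=75
  haulage cost 155, fixed 26 → total 181.
Compare {F-α, F-δ}: haulage cost 155 + fixed 36 = 191.
Compare {F-α, F-β}: haulage cost 155 + fixed 42 = 197.
Compare {F-α, F-δ, F-ε}: haulage cost 155 + fixed 44 = 199.
All other subsets cost ≥ 191. Minimum total cost: 181.

181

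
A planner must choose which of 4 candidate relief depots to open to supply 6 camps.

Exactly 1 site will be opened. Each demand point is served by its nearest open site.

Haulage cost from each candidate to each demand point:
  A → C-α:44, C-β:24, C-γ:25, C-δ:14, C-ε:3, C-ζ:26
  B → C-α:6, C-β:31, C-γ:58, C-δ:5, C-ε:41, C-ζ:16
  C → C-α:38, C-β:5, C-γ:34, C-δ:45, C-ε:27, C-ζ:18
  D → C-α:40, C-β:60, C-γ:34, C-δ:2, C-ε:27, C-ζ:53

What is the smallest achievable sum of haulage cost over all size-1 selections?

136

Open {A}.
  C-α→A 44, C-β→A 24, C-γ→A 25, C-δ→A 14, C-ε→A 3, C-ζ→A 26  ⇒ total 136.
Compare {B}: total 157.
Compare {C}: total 167.
No size-1 selection does better; minimum is 136.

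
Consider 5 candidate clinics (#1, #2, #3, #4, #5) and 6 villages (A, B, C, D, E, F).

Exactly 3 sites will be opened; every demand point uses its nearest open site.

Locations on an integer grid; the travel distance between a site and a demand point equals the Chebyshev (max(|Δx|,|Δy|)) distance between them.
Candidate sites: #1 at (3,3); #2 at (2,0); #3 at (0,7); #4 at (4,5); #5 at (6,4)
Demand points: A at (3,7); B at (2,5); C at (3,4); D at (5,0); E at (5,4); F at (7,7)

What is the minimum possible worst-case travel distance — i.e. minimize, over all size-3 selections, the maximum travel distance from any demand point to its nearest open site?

Open {#1, #2, #4}.
  Farthest demand point is D at travel distance 3 (to #1); all others are ≤ 3.
With {#1, #2, #5} the worst case is 3.
With {#1, #3, #4} the worst case is 3.
No size-3 selection achieves below 3.

3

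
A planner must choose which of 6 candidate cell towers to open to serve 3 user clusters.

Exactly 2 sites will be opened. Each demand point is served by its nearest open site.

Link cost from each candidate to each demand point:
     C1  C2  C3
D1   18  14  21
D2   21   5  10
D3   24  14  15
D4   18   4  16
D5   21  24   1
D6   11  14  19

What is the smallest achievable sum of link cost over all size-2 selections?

Open {D4, D5}.
  C1→D4 18, C2→D4 4, C3→D5 1  ⇒ total 23.
Compare {D2, D6}: total 26.
Compare {D5, D6}: total 26.
No size-2 selection does better; minimum is 23.

23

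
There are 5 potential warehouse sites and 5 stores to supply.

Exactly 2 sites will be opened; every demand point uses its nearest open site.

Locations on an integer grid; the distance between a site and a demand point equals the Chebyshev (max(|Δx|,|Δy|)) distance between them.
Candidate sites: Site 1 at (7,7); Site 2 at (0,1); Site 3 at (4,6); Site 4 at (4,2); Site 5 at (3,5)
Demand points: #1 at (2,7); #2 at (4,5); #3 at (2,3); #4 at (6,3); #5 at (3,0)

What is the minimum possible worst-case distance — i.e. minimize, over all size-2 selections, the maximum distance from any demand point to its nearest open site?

Open {Site 3, Site 4}.
  Farthest demand point is #1 at distance 2 (to Site 3); all others are ≤ 2.
With {Site 4, Site 5} the worst case is 2.
With {Site 2, Site 3} the worst case is 3.
No size-2 selection achieves below 2.

2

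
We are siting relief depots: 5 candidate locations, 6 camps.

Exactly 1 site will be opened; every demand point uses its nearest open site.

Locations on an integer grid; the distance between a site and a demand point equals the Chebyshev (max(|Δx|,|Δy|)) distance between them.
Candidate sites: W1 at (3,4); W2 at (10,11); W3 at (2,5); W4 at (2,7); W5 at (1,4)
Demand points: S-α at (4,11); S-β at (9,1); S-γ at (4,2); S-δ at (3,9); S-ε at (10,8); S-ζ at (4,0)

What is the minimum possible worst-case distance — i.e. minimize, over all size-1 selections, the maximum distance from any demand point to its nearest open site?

Open {W1}.
  Farthest demand point is S-α at distance 7 (to W1); all others are ≤ 7.
With {W3} the worst case is 8.
With {W4} the worst case is 8.
No size-1 selection achieves below 7.

7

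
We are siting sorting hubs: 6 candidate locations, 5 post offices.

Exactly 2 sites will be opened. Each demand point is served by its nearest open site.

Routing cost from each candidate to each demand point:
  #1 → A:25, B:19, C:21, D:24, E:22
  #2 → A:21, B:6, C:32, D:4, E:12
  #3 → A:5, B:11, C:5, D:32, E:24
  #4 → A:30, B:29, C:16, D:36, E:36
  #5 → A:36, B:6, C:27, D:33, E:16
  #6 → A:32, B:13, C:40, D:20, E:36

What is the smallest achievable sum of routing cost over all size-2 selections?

32

Open {#2, #3}.
  A→#3 5, B→#2 6, C→#3 5, D→#2 4, E→#2 12  ⇒ total 32.
Compare {#2, #4}: total 59.
Compare {#1, #2}: total 64.
No size-2 selection does better; minimum is 32.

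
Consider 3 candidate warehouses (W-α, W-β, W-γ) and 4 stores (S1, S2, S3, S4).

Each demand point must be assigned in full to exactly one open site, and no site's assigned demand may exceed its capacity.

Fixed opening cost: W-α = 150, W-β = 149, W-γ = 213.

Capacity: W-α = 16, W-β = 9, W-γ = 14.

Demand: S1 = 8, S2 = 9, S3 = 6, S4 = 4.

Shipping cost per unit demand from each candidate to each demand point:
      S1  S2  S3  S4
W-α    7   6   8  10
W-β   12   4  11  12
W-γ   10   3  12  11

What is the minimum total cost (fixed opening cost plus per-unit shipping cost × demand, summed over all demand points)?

538

Open {W-α, W-γ}; cheapest assignment that respects the capacities:
  W-α (cap 16, load 14): S1, S3 — cost 8×7 + 6×8 = 104
  W-γ (cap 14, load 13): S2, S4 — cost 9×3 + 4×11 = 71
  Shipping 175, fixed 363 → total 538.
  Any other capacity-feasible assignment to {W-α, W-γ} ships for at least 175.
Compare {W-α, W-β, W-γ}: its best feasible assignment gives total 687.
Every other set of open sites that can feasibly serve all demand totals ≥ 687 even under its best assignment. Minimum: 538.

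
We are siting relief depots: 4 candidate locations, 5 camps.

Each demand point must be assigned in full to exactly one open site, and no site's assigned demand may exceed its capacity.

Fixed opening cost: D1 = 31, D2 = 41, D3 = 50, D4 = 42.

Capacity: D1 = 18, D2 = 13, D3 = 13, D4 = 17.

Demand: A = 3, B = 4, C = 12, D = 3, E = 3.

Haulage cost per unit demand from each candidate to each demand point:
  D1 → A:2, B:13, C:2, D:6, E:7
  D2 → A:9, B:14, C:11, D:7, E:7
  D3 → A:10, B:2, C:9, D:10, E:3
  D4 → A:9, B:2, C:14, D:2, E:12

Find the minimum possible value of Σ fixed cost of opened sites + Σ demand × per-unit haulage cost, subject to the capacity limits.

138

Open {D1, D4}; cheapest assignment that respects the capacities:
  D1 (cap 18, load 18): A, C, E — cost 3×2 + 12×2 + 3×7 = 51
  D4 (cap 17, load 7): B, D — cost 4×2 + 3×2 = 14
  Shipping 65, fixed 73 → total 138.
  Any other capacity-feasible assignment to {D1, D4} ships for at least 65.
Compare {D1, D3}: its best feasible assignment gives total 146.
Compare {D1, D3, D4}: its best feasible assignment gives total 176.
Every other set of open sites that can feasibly serve all demand totals ≥ 146 even under its best assignment. Minimum: 138.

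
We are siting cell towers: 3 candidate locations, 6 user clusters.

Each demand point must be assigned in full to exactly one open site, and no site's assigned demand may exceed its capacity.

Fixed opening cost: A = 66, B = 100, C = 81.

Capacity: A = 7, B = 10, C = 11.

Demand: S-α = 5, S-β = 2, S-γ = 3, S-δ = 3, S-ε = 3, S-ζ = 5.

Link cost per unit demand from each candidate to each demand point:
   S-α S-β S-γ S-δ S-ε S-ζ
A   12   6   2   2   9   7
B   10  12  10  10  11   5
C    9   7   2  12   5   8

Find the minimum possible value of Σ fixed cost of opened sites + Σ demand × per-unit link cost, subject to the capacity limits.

326

Open {B, C}; cheapest assignment that respects the capacities:
  B (cap 10, load 10): S-β, S-δ, S-ζ — cost 2×12 + 3×10 + 5×5 = 79
  C (cap 11, load 11): S-α, S-γ, S-ε — cost 5×9 + 3×2 + 3×5 = 66
  Shipping 145, fixed 181 → total 326.
  Any other capacity-feasible assignment to {B, C} ships for at least 145.
Compare {A, B, C}: its best feasible assignment gives total 356.
Every other set of open sites that can feasibly serve all demand totals ≥ 356 even under its best assignment. Minimum: 326.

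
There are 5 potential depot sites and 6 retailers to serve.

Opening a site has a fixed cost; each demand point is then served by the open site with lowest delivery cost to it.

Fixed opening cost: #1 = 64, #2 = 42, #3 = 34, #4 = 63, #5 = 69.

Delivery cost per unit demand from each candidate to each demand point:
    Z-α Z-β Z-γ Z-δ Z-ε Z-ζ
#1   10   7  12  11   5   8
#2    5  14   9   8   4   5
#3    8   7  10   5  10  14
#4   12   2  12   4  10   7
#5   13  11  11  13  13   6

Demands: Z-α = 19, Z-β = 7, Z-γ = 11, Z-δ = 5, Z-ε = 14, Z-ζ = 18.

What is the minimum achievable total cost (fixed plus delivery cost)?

Open {#2, #4}: assign each demand point to its cheapest open site.
  Z-α→#2 19×5=95, Z-β→#4 7×2=14, Z-γ→#2 11×9=99, Z-δ→#4 5×4=20, Z-ε→#2 14×4=56, Z-ζ→#2 18×5=90
  delivery cost 374, fixed 105 → total 479.
Compare {#2, #3}: delivery cost 414 + fixed 76 = 490.
Compare {#2, #3, #4}: delivery cost 374 + fixed 139 = 513.
Compare {#2}: delivery cost 478 + fixed 42 = 520.
All other subsets cost ≥ 490. Minimum total cost: 479.

479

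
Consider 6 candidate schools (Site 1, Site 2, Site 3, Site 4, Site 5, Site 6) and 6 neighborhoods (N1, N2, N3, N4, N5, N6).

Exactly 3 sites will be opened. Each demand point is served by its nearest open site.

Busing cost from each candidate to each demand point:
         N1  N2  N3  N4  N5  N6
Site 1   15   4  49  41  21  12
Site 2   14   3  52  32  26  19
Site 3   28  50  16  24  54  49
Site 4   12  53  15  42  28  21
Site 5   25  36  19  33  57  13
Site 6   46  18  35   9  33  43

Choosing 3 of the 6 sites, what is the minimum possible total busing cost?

73

Open {Site 1, Site 4, Site 6}.
  N1→Site 4 12, N2→Site 1 4, N3→Site 4 15, N4→Site 6 9, N5→Site 1 21, N6→Site 1 12  ⇒ total 73.
Compare {Site 1, Site 3, Site 6}: total 77.
Compare {Site 1, Site 5, Site 6}: total 80.
No size-3 selection does better; minimum is 73.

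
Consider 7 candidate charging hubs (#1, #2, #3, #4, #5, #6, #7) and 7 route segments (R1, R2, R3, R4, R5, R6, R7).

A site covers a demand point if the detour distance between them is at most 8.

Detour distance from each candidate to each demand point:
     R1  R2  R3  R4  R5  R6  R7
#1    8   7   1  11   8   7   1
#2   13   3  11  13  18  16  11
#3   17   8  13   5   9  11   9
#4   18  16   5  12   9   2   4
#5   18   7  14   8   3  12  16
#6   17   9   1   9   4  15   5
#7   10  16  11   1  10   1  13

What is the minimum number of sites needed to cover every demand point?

Coverage sets (demand points within 8 of each site):
  #1: {R1, R2, R3, R5, R6, R7}
  #2: {R2}
  #3: {R2, R4}
  #4: {R3, R6, R7}
  #5: {R2, R4, R5}
  #6: {R3, R5, R7}
  #7: {R4, R6}
No single site covers all 7 demand points.
But {#1, #3} covers everything, so the minimum is 2.

2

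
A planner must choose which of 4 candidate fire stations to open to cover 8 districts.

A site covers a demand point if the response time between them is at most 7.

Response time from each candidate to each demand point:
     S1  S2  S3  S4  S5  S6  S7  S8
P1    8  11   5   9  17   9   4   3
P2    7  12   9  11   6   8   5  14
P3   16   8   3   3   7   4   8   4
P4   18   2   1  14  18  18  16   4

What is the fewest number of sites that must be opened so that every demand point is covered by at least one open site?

3

Coverage sets (demand points within 7 of each site):
  P1: {S3, S7, S8}
  P2: {S1, S5, S7}
  P3: {S3, S4, S5, S6, S8}
  P4: {S2, S3, S8}
No 2 sites suffice: every size-2 union leaves at least one demand point uncovered.
But {P2, P3, P4} covers everything, so the minimum is 3.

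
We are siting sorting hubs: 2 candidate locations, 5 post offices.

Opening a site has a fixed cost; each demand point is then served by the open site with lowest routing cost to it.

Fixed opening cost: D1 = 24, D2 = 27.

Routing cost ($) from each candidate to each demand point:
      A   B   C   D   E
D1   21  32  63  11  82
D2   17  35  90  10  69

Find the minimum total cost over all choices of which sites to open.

233

Open {D1}: assign each demand point to its cheapest open site.
  A→D1 21, B→D1 32, C→D1 63, D→D1 11, E→D1 82
  routing cost 209, fixed 24 → total 233.
Compare {D1, D2}: routing cost 191 + fixed 51 = 242.
Compare {D2}: routing cost 221 + fixed 27 = 248.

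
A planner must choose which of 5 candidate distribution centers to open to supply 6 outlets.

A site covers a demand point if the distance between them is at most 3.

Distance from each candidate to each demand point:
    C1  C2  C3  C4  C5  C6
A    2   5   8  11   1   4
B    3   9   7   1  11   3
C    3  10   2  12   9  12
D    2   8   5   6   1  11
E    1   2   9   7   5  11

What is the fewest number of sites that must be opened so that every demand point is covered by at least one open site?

4

Coverage sets (demand points within 3 of each site):
  A: {C1, C5}
  B: {C1, C4, C6}
  C: {C1, C3}
  D: {C1, C5}
  E: {C1, C2}
No 3 sites suffice: every size-3 union leaves at least one demand point uncovered.
But {A, B, C, E} covers everything, so the minimum is 4.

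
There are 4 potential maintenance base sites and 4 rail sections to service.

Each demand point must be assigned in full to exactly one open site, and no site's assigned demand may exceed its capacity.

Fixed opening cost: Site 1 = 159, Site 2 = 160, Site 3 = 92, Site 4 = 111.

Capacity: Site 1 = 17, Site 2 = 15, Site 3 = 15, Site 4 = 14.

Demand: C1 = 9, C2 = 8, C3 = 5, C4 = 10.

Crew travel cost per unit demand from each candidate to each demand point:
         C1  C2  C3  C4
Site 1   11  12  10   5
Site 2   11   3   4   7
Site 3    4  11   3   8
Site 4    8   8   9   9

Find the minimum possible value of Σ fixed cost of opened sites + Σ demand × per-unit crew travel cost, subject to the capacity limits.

Open {Site 1, Site 3, Site 4}; cheapest assignment that respects the capacities:
  Site 1 (cap 17, load 10): C4 — cost 10×5 = 50
  Site 3 (cap 15, load 14): C1, C3 — cost 9×4 + 5×3 = 51
  Site 4 (cap 14, load 8): C2 — cost 8×8 = 64
  Shipping 165, fixed 362 → total 527.
  Any other capacity-feasible assignment to {Site 1, Site 3, Site 4} ships for at least 165.
Compare {Site 2, Site 3, Site 4}: its best feasible assignment gives total 528.
Compare {Site 1, Site 2, Site 3}: its best feasible assignment gives total 536.
Every other set of open sites that can feasibly serve all demand totals ≥ 528 even under its best assignment. Minimum: 527.

527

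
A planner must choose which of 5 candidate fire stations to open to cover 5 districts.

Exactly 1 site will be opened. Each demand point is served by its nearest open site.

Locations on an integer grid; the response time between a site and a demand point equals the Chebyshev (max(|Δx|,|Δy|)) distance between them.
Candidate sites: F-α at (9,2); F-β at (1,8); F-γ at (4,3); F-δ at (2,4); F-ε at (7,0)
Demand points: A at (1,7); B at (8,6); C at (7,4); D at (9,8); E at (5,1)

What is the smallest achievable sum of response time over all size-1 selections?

18

Open {F-γ}.
  A→F-γ 4, B→F-γ 4, C→F-γ 3, D→F-γ 5, E→F-γ 2  ⇒ total 18.
Compare {F-α}: total 24.
Compare {F-δ}: total 24.
No size-1 selection does better; minimum is 18.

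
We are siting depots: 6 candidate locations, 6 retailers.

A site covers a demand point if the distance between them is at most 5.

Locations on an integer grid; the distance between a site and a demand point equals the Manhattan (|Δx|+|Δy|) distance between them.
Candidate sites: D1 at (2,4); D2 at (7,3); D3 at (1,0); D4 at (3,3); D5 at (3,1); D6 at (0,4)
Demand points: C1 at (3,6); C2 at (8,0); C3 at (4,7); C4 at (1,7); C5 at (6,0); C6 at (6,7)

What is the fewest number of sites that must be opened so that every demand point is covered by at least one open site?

Coverage sets (demand points within 5 of each site):
  D1: {C1, C3, C4}
  D2: {C2, C5, C6}
  D3: {C5}
  D4: {C1, C3}
  D5: {C1, C5}
  D6: {C1, C4}
No single site covers all 6 demand points.
But {D1, D2} covers everything, so the minimum is 2.

2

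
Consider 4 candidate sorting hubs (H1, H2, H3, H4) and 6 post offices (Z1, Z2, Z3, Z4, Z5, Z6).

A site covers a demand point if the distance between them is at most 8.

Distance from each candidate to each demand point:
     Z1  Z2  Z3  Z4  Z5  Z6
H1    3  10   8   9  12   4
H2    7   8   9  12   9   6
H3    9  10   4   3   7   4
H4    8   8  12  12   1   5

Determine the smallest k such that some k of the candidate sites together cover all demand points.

2

Coverage sets (demand points within 8 of each site):
  H1: {Z1, Z3, Z6}
  H2: {Z1, Z2, Z6}
  H3: {Z3, Z4, Z5, Z6}
  H4: {Z1, Z2, Z5, Z6}
No single site covers all 6 demand points.
But {H2, H3} covers everything, so the minimum is 2.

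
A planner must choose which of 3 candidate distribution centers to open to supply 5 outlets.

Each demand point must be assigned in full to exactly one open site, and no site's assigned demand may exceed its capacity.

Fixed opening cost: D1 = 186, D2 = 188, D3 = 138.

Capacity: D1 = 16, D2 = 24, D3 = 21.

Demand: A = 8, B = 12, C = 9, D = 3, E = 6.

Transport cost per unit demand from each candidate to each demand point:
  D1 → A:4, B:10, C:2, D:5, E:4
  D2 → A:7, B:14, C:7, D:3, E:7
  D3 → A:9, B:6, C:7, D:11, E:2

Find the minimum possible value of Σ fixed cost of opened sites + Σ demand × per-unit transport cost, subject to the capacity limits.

Open {D2, D3}; cheapest assignment that respects the capacities:
  D2 (cap 24, load 20): A, C, D — cost 8×7 + 9×7 + 3×3 = 128
  D3 (cap 21, load 18): B, E — cost 12×6 + 6×2 = 84
  Shipping 212, fixed 326 → total 538.
  Any other capacity-feasible assignment to {D2, D3} ships for at least 212.
Compare {D1, D2}: its best feasible assignment gives total 649.
Compare {D1, D2, D3}: its best feasible assignment gives total 679.
Every other set of open sites that can feasibly serve all demand totals ≥ 649 even under its best assignment. Minimum: 538.

538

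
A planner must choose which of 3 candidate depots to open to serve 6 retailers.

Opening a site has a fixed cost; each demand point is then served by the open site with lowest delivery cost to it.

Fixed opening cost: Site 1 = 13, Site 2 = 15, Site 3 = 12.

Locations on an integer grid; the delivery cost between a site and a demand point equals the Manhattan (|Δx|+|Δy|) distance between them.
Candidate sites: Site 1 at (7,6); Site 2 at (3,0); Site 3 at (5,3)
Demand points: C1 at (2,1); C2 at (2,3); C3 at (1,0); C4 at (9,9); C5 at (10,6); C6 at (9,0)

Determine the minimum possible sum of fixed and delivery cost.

Open {Site 1, Site 2}: assign each demand point to its cheapest open site.
  C1→Site 2 2, C2→Site 2 4, C3→Site 2 2, C4→Site 1 5, C5→Site 1 3, C6→Site 2 6
  delivery cost 22, fixed 28 → total 50.
Compare {Site 3}: delivery cost 40 + fixed 12 = 52.
Compare {Site 1, Site 3}: delivery cost 30 + fixed 25 = 55.
Compare {Site 2}: delivery cost 42 + fixed 15 = 57.
All other subsets cost ≥ 52. Minimum total cost: 50.

50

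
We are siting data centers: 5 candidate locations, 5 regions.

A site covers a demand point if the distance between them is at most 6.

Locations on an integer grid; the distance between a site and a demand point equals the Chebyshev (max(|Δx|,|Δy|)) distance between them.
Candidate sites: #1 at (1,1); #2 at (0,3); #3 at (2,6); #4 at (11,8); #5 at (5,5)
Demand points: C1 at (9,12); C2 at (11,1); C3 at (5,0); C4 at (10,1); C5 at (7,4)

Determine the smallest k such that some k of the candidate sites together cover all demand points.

Coverage sets (demand points within 6 of each site):
  #1: {C3, C5}
  #2: {C3}
  #3: {C3, C5}
  #4: {C1, C5}
  #5: {C2, C3, C4, C5}
No single site covers all 5 demand points.
But {#4, #5} covers everything, so the minimum is 2.

2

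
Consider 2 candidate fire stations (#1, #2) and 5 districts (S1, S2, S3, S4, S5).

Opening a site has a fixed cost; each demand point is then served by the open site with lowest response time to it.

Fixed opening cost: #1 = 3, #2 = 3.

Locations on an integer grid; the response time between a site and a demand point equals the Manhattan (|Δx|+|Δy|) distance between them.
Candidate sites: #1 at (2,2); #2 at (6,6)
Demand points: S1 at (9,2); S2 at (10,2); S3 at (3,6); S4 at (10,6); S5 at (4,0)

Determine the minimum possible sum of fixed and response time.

32

Open {#1, #2}: assign each demand point to its cheapest open site.
  S1→#1 7, S2→#1 8, S3→#2 3, S4→#2 4, S5→#1 4
  response time 26, fixed 6 → total 32.
Compare {#2}: response time 30 + fixed 3 = 33.
Compare {#1}: response time 36 + fixed 3 = 39.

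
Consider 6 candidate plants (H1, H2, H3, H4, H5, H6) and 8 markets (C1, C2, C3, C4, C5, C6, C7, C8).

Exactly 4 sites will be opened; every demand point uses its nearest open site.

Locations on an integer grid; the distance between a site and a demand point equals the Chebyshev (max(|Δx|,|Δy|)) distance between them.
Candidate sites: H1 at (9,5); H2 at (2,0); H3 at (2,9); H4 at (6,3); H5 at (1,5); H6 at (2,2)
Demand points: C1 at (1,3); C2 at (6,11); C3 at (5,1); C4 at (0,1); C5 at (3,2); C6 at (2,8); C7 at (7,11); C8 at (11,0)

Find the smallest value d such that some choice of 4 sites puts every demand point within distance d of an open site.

5

Open {H1, H2, H3, H4}.
  Farthest demand point is C7 at distance 5 (to H3); all others are ≤ 5.
With {H1, H2, H3, H5} the worst case is 5.
With {H1, H2, H3, H6} the worst case is 5.
No size-4 selection achieves below 5.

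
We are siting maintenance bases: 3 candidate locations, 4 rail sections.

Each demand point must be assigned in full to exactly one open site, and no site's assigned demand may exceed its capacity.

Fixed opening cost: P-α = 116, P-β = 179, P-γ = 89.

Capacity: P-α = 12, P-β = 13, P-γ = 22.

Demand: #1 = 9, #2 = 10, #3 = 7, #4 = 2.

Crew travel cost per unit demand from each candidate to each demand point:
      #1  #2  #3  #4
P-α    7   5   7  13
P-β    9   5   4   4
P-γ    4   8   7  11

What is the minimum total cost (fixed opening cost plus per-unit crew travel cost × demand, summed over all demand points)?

Open {P-α, P-γ}; cheapest assignment that respects the capacities:
  P-α (cap 12, load 10): #2 — cost 10×5 = 50
  P-γ (cap 22, load 18): #1, #3, #4 — cost 9×4 + 7×7 + 2×11 = 107
  Shipping 157, fixed 205 → total 362.
  Any other capacity-feasible assignment to {P-α, P-γ} ships for at least 157.
Compare {P-β, P-γ}: its best feasible assignment gives total 411.
Compare {P-α, P-β, P-γ}: its best feasible assignment gives total 506.
Every other set of open sites that can feasibly serve all demand totals ≥ 411 even under its best assignment. Minimum: 362.

362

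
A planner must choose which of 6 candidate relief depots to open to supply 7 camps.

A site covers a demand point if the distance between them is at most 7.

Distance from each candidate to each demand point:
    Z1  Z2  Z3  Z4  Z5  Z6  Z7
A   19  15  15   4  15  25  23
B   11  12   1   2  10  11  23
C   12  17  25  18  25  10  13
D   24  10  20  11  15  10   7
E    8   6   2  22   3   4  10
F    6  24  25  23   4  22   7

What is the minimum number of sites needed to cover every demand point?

Coverage sets (demand points within 7 of each site):
  A: {Z4}
  B: {Z3, Z4}
  C: {}
  D: {Z7}
  E: {Z2, Z3, Z5, Z6}
  F: {Z1, Z5, Z7}
No 2 sites suffice: every size-2 union leaves at least one demand point uncovered.
But {A, E, F} covers everything, so the minimum is 3.

3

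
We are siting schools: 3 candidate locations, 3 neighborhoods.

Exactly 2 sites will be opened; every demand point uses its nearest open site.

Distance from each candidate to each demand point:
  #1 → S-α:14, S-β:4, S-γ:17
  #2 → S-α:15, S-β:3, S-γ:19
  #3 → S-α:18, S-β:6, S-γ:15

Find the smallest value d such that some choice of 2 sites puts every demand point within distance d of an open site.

15

Open {#1, #3}.
  Farthest demand point is S-γ at distance 15 (to #3); all others are ≤ 15.
With {#2, #3} the worst case is 15.
With {#1, #2} the worst case is 17.
No size-2 selection achieves below 15.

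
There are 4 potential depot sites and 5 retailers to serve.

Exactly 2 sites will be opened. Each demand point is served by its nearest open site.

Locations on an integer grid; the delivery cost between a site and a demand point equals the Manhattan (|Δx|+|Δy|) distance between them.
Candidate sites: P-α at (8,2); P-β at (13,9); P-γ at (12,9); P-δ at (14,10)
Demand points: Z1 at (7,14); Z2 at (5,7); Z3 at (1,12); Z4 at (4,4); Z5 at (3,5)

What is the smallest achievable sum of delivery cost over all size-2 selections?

Open {P-α, P-γ}.
  Z1→P-γ 10, Z2→P-α 8, Z3→P-γ 14, Z4→P-α 6, Z5→P-α 8  ⇒ total 46.
Compare {P-α, P-β}: total 48.
Compare {P-α, P-δ}: total 48.
No size-2 selection does better; minimum is 46.

46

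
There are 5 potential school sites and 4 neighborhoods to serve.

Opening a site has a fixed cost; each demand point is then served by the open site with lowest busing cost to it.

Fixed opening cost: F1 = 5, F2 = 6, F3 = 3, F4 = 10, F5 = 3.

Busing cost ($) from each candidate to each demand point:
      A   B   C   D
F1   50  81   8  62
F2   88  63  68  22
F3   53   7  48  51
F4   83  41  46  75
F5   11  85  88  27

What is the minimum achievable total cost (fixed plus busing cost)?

64

Open {F1, F3, F5}: assign each demand point to its cheapest open site.
  A→F5 11, B→F3 7, C→F1 8, D→F5 27
  busing cost 53, fixed 11 → total 64.
Compare {F1, F2, F3, F5}: busing cost 48 + fixed 17 = 65.
Compare {F1, F3, F4, F5}: busing cost 53 + fixed 21 = 74.
Compare {F1, F2, F3, F4, F5}: busing cost 48 + fixed 27 = 75.
All other subsets cost ≥ 65. Minimum total cost: 64.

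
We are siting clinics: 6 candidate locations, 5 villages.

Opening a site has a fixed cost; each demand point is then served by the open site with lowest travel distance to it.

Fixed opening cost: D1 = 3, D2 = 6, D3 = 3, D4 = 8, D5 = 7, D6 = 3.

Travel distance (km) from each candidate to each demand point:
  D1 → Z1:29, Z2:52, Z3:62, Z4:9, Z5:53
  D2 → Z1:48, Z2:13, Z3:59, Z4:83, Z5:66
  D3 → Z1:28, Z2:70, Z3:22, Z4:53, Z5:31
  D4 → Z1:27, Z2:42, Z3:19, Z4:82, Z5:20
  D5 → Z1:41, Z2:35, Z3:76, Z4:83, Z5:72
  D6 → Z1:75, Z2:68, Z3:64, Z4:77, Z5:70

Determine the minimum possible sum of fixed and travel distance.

Open {D1, D2, D4}: assign each demand point to its cheapest open site.
  Z1→D4 27, Z2→D2 13, Z3→D4 19, Z4→D1 9, Z5→D4 20
  travel distance 88, fixed 17 → total 105.
Compare {D1, D2, D3, D4}: travel distance 88 + fixed 20 = 108.
Compare {D1, D2, D4, D6}: travel distance 88 + fixed 20 = 108.
Compare {D1, D2, D3, D4, D6}: travel distance 88 + fixed 23 = 111.
All other subsets cost ≥ 108. Minimum total cost: 105.

105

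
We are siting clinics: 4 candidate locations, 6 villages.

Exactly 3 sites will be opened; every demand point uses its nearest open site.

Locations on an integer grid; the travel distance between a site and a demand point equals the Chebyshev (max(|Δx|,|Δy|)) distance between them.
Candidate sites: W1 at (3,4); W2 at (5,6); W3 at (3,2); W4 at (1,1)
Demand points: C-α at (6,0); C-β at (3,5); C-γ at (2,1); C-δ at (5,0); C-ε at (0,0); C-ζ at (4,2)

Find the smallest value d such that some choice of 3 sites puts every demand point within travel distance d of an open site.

3

Open {W1, W2, W3}.
  Farthest demand point is C-α at travel distance 3 (to W3); all others are ≤ 3.
With {W1, W3, W4} the worst case is 3.
With {W2, W3, W4} the worst case is 3.
No size-3 selection achieves below 3.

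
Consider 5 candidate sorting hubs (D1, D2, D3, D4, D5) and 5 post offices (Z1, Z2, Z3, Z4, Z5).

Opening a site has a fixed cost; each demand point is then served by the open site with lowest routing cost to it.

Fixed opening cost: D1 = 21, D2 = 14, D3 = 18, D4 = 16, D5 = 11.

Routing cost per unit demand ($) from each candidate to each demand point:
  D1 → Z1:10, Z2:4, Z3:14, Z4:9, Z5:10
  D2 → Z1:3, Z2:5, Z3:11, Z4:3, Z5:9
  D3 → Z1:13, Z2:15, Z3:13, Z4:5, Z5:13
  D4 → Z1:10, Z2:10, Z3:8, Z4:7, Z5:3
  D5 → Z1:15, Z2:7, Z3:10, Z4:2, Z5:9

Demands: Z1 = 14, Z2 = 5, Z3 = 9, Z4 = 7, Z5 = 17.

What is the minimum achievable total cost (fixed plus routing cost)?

Open {D2, D4}: assign each demand point to its cheapest open site.
  Z1→D2 14×3=42, Z2→D2 5×5=25, Z3→D4 9×8=72, Z4→D2 7×3=21, Z5→D4 17×3=51
  routing cost 211, fixed 30 → total 241.
Compare {D2, D4, D5}: routing cost 204 + fixed 41 = 245.
Compare {D1, D2, D4}: routing cost 206 + fixed 51 = 257.
Compare {D2, D3, D4}: routing cost 211 + fixed 48 = 259.
All other subsets cost ≥ 245. Minimum total cost: 241.

241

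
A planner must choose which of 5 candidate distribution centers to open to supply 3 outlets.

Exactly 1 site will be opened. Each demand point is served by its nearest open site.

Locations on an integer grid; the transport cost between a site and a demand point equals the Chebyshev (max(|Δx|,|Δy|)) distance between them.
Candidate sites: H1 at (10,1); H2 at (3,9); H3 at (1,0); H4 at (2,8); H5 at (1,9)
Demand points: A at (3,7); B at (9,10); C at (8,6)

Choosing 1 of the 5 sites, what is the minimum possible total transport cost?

13

Open {H2}.
  A→H2 2, B→H2 6, C→H2 5  ⇒ total 13.
Compare {H4}: total 14.
Compare {H5}: total 17.
No size-1 selection does better; minimum is 13.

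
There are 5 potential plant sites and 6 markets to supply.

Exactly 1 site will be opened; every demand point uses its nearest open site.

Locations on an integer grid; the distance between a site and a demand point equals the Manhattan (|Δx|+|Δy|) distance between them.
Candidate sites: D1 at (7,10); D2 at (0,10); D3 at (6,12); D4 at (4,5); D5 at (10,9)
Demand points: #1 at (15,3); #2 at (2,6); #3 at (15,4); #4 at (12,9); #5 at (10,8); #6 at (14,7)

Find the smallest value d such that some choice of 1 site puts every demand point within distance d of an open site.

11

Open {D5}.
  Farthest demand point is #1 at distance 11 (to D5); all others are ≤ 11.
With {D4} the worst case is 13.
With {D1} the worst case is 15.
No size-1 selection achieves below 11.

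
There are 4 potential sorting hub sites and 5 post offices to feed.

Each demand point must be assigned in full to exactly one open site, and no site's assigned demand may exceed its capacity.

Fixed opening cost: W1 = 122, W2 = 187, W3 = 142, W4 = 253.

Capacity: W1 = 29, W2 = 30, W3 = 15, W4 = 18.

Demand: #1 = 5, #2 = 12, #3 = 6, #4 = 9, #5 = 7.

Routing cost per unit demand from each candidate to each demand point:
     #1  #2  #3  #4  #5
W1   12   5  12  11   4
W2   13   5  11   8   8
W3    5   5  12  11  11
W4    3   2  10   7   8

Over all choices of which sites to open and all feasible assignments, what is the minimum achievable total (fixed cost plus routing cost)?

Open {W1, W3}; cheapest assignment that respects the capacities:
  W1 (cap 29, load 28): #2, #4, #5 — cost 12×5 + 9×11 + 7×4 = 187
  W3 (cap 15, load 11): #1, #3 — cost 5×5 + 6×12 = 97
  Shipping 284, fixed 264 → total 548.
  Any other capacity-feasible assignment to {W1, W3} ships for at least 284.
Compare {W1, W2}: its best feasible assignment gives total 595.
Compare {W1, W4}: its best feasible assignment gives total 613.
Every other set of open sites that can feasibly serve all demand totals ≥ 595 even under its best assignment. Minimum: 548.

548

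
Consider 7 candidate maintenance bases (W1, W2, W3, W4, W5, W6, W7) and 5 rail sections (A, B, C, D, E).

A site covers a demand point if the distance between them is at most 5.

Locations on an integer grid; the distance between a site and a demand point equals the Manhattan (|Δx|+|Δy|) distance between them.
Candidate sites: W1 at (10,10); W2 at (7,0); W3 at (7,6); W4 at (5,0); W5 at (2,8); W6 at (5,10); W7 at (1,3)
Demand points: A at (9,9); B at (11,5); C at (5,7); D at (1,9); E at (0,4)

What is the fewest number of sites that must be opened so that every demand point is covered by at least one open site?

3

Coverage sets (demand points within 5 of each site):
  W1: {A}
  W2: {}
  W3: {A, B, C}
  W4: {}
  W5: {C, D}
  W6: {A, C, D}
  W7: {E}
No 2 sites suffice: every size-2 union leaves at least one demand point uncovered.
But {W3, W5, W7} covers everything, so the minimum is 3.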